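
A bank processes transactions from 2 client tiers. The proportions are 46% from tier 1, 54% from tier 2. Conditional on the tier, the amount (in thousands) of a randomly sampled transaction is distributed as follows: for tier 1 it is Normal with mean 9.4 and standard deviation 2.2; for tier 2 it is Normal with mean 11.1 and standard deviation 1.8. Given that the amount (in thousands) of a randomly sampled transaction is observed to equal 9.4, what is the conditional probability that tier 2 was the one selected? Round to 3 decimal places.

0.479

Likelihoods f(9.4 | ·): 1: 0.181337; 2: 0.141889.
Posterior ∝ prior × likelihood. Numerator for 2: 0.54·0.141889 = 0.0766199.
Normalizing constant: 0.46·0.181337 + 0.54·0.141889 = 0.160035.
P(2 | observation) = 0.0766199 / 0.160035 = 0.478769.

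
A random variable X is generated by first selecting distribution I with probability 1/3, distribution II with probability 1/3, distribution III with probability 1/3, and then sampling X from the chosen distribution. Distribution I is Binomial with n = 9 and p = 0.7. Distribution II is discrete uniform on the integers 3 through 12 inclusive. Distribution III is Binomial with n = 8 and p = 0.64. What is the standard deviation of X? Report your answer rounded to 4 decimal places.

Per component, I: μ=6.3, E[X²]=41.58; II: μ=7.5, E[X²]=64.5; III: μ=5.12, E[X²]=28.0576.
E[X] = 0.333333·6.3 + 0.333333·7.5 + 0.333333·5.12 = 6.30667.
E[X²] = 0.333333·41.58 + 0.333333·64.5 + 0.333333·28.0576 = 44.7125.
Var(X) = E[X²] − (E[X])² = 44.7125 − 39.774 = 4.93849.
SD(X) = √4.93849 = 2.22227.

2.2223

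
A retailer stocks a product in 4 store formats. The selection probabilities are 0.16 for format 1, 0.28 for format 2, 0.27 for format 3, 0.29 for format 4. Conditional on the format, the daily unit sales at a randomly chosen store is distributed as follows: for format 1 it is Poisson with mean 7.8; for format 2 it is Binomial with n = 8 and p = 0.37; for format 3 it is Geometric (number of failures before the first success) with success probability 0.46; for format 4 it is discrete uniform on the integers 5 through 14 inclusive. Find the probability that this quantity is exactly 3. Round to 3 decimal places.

Conditional on each format, P(X = 3): 1: 0.0324068; 2: 0.281511; 3: 0.0724334; 4: 0.
By total probability, P(X = 3) = 0.16·0.0324068 + 0.28·0.281511 + 0.27·0.0724334 + 0.29·0 = 0.103565.

0.104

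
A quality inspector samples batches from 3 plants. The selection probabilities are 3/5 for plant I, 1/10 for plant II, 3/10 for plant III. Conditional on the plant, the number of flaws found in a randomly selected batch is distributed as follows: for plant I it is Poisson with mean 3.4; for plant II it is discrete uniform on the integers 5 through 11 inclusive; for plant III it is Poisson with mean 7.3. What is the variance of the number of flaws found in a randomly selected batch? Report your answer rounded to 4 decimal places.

Per component, I: μ=3.4, E[X²]=14.96; II: μ=8, E[X²]=68; III: μ=7.3, E[X²]=60.59.
E[X] = 0.6·3.4 + 0.1·8 + 0.3·7.3 = 5.03.
E[X²] = 0.6·14.96 + 0.1·68 + 0.3·60.59 = 33.953.
Var(X) = E[X²] − (E[X])² = 33.953 − 25.3009 = 8.6521.

8.6521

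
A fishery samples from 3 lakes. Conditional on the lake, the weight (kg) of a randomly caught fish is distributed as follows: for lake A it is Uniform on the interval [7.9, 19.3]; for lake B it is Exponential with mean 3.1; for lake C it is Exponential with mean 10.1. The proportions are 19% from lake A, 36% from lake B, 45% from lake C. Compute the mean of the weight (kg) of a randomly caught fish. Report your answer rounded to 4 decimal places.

Component means — A: 13.6; B: 3.1; C: 10.1.
E[X] = 0.19·13.6 + 0.36·3.1 + 0.45·10.1 = 8.245.

8.2450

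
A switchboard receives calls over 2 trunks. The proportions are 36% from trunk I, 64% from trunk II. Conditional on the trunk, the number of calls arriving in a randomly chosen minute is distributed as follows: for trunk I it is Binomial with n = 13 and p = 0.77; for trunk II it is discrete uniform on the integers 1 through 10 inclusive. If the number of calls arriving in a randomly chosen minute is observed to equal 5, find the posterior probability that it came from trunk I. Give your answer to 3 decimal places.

0.015

Likelihoods P(X=5 | ·): I: 0.00272807; II: 0.1.
Posterior ∝ prior × likelihood. Numerator for I: 0.36·0.00272807 = 0.000982104.
Normalizing constant: 0.36·0.00272807 + 0.64·0.1 = 0.0649821.
P(I | observation) = 0.000982104 / 0.0649821 = 0.0151134.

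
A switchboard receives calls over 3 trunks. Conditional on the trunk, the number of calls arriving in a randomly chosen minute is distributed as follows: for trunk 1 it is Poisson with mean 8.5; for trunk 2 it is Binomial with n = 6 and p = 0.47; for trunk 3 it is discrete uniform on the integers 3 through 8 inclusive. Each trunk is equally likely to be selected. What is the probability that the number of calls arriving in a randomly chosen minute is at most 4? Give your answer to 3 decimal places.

Conditional on each trunk, P(X ≤ 4): 1: 0.074364; 2: 0.916289; 3: 0.333333.
By total probability, P(X ≤ 4) = 0.333333·0.074364 + 0.333333·0.916289 + 0.333333·0.333333 = 0.441329.

0.441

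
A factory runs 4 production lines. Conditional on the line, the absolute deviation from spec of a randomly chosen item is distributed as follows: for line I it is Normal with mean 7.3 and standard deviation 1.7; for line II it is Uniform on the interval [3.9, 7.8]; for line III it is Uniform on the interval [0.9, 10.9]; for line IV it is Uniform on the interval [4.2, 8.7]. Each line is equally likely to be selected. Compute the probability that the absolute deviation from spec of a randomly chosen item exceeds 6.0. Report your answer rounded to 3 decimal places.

0.582

Conditional on each line, P(X > 6.0): I: 0.777777; II: 0.461538; III: 0.49; IV: 0.6.
By total probability, P(X > 6.0) = 0.25·0.777777 + 0.25·0.461538 + 0.25·0.49 + 0.25·0.6 = 0.582329.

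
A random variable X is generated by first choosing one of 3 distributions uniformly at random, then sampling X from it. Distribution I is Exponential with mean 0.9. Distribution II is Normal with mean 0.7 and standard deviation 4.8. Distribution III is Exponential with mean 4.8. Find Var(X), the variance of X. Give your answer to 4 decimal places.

19.1922

Per component, I: μ=0.9, E[X²]=1.62; II: μ=0.7, E[X²]=23.53; III: μ=4.8, E[X²]=46.08.
E[X] = 0.333333·0.9 + 0.333333·0.7 + 0.333333·4.8 = 2.13333.
E[X²] = 0.333333·1.62 + 0.333333·23.53 + 0.333333·46.08 = 23.7433.
Var(X) = E[X²] − (E[X])² = 23.7433 − 4.55111 = 19.1922.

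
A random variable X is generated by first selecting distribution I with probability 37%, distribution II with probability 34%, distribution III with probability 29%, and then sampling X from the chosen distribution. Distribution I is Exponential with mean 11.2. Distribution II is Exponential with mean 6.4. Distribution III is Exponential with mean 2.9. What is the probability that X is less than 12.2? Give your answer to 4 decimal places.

Conditional on each component, P(X < 12.2): I: 0.663543; II: 0.851363; III: 0.985107.
By total probability, P(X < 12.2) = 0.37·0.663543 + 0.34·0.851363 + 0.29·0.985107 = 0.820656.

0.8207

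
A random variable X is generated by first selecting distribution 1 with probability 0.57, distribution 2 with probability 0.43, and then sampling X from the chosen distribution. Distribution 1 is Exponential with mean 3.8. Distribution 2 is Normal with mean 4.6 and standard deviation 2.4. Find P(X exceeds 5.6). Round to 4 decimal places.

0.2761

Conditional on each component, P(X > 5.6): 1: 0.22908; 2: 0.338461.
By total probability, P(X > 5.6) = 0.57·0.22908 + 0.43·0.338461 = 0.276114.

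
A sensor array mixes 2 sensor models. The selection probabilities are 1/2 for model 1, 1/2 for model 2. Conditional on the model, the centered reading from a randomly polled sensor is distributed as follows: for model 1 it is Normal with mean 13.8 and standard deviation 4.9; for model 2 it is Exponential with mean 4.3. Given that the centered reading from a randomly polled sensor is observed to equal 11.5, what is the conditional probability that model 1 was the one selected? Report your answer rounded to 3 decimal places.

Likelihoods f(11.5 | ·): 1: 0.0729241; 2: 0.0160342.
Posterior ∝ prior × likelihood. Numerator for 1: 0.5·0.0729241 = 0.036462.
Normalizing constant: 0.5·0.0729241 + 0.5·0.0160342 = 0.0444791.
P(1 | observation) = 0.036462 / 0.0444791 = 0.819756.

0.820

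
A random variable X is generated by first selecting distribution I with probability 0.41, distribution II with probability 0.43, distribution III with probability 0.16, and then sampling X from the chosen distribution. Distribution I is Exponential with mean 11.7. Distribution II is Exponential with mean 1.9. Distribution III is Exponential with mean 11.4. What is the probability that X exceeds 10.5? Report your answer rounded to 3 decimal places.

0.233

Conditional on each component, P(X > 10.5): I: 0.407613; II: 0.00398063; III: 0.3981.
By total probability, P(X > 10.5) = 0.41·0.407613 + 0.43·0.00398063 + 0.16·0.3981 = 0.232529.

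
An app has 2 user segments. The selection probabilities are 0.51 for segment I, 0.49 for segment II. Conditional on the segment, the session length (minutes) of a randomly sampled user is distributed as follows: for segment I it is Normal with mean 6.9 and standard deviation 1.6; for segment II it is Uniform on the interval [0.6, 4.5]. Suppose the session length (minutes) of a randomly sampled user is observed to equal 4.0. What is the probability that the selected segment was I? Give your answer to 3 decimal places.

Likelihoods f(4.0 | ·): I: 0.0482422; II: 0.25641.
Posterior ∝ prior × likelihood. Numerator for I: 0.51·0.0482422 = 0.0246035.
Normalizing constant: 0.51·0.0482422 + 0.49·0.25641 = 0.150245.
P(I | observation) = 0.0246035 / 0.150245 = 0.163757.

0.164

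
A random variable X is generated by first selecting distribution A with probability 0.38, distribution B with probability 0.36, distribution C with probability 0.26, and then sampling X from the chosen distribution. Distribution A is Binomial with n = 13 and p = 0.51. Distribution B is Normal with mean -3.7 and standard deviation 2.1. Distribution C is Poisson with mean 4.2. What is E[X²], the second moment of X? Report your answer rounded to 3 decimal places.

30.133

For each component E[X²] = Var + (mean)², giving A: 47.2056; B: 18.1; C: 21.84.
Overall E[X²] = 0.38·47.2056 + 0.36·18.1 + 0.26·21.84 = 30.1325.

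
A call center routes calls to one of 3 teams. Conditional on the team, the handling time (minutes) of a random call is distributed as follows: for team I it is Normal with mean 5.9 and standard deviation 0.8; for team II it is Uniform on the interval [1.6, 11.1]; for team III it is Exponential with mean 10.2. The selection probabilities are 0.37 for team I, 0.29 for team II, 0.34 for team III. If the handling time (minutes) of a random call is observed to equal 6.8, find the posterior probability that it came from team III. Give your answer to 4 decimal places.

Likelihoods f(6.8 | ·): I: 0.264846; II: 0.105263; III: 0.050335.
Posterior ∝ prior × likelihood. Numerator for III: 0.34·0.050335 = 0.0171139.
Normalizing constant: 0.37·0.264846 + 0.29·0.105263 + 0.34·0.050335 = 0.145633.
P(III | observation) = 0.0171139 / 0.145633 = 0.117514.

0.1175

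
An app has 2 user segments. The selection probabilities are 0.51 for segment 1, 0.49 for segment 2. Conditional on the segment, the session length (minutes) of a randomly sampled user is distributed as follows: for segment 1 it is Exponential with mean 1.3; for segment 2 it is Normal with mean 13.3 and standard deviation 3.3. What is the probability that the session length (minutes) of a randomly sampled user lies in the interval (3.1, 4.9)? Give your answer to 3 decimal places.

Conditional on each segment, P(3.1 < X < 4.9): 1: 0.0690546; 2: 0.00445905.
By total probability, P(3.1 < X < 4.9) = 0.51·0.0690546 + 0.49·0.00445905 = 0.0374028.

0.037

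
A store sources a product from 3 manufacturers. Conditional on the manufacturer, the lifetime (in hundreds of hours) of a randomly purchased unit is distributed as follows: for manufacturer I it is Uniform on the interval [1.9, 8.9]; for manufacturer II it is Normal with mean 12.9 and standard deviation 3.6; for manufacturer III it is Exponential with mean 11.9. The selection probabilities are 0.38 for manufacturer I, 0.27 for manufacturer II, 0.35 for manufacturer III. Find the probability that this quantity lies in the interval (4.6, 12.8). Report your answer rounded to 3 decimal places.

0.481

Conditional on each manufacturer, P(4.6 < X < 12.8): I: 0.614286; II: 0.478352; III: 0.338311.
By total probability, P(4.6 < X < 12.8) = 0.38·0.614286 + 0.27·0.478352 + 0.35·0.338311 = 0.480992.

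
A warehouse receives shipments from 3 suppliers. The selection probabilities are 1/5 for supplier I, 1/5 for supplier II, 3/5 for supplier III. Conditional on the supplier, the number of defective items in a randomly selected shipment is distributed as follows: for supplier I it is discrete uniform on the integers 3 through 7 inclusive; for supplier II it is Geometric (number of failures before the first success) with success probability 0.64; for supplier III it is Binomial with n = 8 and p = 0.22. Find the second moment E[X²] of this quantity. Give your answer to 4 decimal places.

8.3213

For each component E[X²] = Var + (mean)², giving I: 27; II: 1.19531; III: 4.4704.
Overall E[X²] = 0.2·27 + 0.2·1.19531 + 0.6·4.4704 = 8.3213.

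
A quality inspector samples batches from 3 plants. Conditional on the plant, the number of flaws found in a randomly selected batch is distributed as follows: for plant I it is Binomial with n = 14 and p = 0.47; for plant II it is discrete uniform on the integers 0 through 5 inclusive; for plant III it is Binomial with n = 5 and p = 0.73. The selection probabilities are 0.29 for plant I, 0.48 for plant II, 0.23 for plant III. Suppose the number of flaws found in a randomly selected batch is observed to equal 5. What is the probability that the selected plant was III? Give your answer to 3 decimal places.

Likelihoods P(X=5 | ·): I: 0.151508; II: 0.166667; III: 0.207307.
Posterior ∝ prior × likelihood. Numerator for III: 0.23·0.207307 = 0.0476806.
Normalizing constant: 0.29·0.151508 + 0.48·0.166667 + 0.23·0.207307 = 0.171618.
P(III | observation) = 0.0476806 / 0.171618 = 0.27783.

0.278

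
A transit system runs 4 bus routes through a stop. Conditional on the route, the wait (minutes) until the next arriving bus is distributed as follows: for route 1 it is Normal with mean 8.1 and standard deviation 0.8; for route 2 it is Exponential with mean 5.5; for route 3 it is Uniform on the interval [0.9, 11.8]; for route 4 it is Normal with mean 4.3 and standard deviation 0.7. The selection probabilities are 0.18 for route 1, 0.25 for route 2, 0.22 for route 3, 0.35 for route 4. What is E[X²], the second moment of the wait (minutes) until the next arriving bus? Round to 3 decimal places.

44.742

For each component E[X²] = Var + (mean)², giving 1: 66.25; 2: 60.5; 3: 50.2233; 4: 18.98.
Overall E[X²] = 0.18·66.25 + 0.25·60.5 + 0.22·50.2233 + 0.35·18.98 = 44.7421.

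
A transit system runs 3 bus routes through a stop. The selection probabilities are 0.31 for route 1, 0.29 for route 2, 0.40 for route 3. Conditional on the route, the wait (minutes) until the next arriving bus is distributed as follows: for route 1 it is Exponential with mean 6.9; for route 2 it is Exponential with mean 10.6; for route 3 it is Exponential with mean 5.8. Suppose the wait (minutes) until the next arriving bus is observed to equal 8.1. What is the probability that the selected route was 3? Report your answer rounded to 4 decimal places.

0.3905

Likelihoods f(8.1 | ·): 1: 0.044805; 2: 0.0439367; 3: 0.0426636.
Posterior ∝ prior × likelihood. Numerator for 3: 0.4·0.0426636 = 0.0170654.
Normalizing constant: 0.31·0.044805 + 0.29·0.0439367 + 0.4·0.0426636 = 0.0436966.
P(3 | observation) = 0.0170654 / 0.0436966 = 0.390543.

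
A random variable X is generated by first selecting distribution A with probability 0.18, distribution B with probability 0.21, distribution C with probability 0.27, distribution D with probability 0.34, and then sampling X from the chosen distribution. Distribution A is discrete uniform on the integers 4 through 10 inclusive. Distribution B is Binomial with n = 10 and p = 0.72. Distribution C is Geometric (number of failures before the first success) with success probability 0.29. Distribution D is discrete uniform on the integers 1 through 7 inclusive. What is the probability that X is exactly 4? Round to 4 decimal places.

Conditional on each component, P(X = 4): A: 0.142857; B: 0.0271955; C: 0.0736939; D: 0.142857.
By total probability, P(X = 4) = 0.18·0.142857 + 0.21·0.0271955 + 0.27·0.0736939 + 0.34·0.142857 = 0.0998941.

0.0999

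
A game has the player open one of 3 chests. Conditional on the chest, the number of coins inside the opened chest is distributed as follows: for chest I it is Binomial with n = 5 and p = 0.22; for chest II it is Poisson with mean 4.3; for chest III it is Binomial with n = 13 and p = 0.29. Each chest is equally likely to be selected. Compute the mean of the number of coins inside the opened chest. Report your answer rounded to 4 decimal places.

Component means — I: 1.1; II: 4.3; III: 3.77.
E[X] = 0.333333·1.1 + 0.333333·4.3 + 0.333333·3.77 = 3.05667.

3.0567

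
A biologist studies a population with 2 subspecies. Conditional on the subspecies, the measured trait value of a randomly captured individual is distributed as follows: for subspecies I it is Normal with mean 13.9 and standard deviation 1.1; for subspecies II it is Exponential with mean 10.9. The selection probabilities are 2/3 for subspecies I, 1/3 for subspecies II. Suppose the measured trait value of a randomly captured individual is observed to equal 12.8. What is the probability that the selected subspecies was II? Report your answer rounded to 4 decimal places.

0.0605

Likelihoods f(12.8 | ·): I: 0.219973; II: 0.0283515.
Posterior ∝ prior × likelihood. Numerator for II: 0.333333·0.0283515 = 0.00945051.
Normalizing constant: 0.666667·0.219973 + 0.333333·0.0283515 = 0.156099.
P(II | observation) = 0.00945051 / 0.156099 = 0.0605416.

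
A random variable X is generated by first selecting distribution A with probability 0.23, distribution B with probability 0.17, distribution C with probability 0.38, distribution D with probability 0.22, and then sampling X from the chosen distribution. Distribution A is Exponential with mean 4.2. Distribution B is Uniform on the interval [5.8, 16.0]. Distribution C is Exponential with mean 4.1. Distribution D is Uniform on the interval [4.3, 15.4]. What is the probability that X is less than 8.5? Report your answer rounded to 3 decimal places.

0.660

Conditional on each component, P(X < 8.5): A: 0.867849; B: 0.264706; C: 0.874214; D: 0.378378.
By total probability, P(X < 8.5) = 0.23·0.867849 + 0.17·0.264706 + 0.38·0.874214 + 0.22·0.378378 = 0.66005.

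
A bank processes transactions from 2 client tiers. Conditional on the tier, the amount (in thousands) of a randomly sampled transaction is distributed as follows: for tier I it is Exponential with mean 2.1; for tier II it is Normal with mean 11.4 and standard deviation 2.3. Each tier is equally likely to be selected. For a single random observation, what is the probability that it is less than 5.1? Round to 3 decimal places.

Conditional on each tier, P(X < 5.1): I: 0.911837; II: 0.0030801.
By total probability, P(X < 5.1) = 0.5·0.911837 + 0.5·0.0030801 = 0.457459.

0.457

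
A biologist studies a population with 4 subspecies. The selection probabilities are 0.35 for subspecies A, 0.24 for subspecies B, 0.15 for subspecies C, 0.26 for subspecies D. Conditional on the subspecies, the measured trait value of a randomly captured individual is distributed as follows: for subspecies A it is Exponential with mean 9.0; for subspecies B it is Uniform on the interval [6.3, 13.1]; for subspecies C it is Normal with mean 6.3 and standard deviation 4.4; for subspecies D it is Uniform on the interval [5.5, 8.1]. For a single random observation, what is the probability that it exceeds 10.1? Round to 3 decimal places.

0.249

Conditional on each subspecies, P(X > 10.1): A: 0.325556; B: 0.441176; C: 0.193894; D: 0.
By total probability, P(X > 10.1) = 0.35·0.325556 + 0.24·0.441176 + 0.15·0.193894 + 0.26·0 = 0.248911.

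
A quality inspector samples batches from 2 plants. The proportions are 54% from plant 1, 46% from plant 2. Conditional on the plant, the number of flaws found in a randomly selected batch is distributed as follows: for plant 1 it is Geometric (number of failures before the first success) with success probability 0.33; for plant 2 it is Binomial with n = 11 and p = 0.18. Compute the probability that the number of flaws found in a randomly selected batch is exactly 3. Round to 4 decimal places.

0.1441

Conditional on each plant, P(X = 3): 1: 0.0992518; 2: 0.196704.
By total probability, P(X = 3) = 0.54·0.0992518 + 0.46·0.196704 = 0.14408.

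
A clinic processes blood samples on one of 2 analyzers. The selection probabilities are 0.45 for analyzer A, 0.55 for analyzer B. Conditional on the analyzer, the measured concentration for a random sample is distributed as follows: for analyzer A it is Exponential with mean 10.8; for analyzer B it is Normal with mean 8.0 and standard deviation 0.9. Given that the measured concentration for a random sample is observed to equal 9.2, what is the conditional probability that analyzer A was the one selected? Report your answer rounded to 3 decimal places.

Likelihoods f(9.2 | ·): A: 0.0395022; B: 0.182233.
Posterior ∝ prior × likelihood. Numerator for A: 0.45·0.0395022 = 0.017776.
Normalizing constant: 0.45·0.0395022 + 0.55·0.182233 = 0.118004.
P(A | observation) = 0.017776 / 0.118004 = 0.150639.

0.151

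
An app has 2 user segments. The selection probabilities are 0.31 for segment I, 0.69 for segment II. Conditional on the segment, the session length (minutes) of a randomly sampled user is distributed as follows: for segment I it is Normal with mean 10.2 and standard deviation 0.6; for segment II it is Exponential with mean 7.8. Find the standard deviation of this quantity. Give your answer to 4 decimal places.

Per component, I: μ=10.2, E[X²]=104.4; II: μ=7.8, E[X²]=121.68.
E[X] = 0.31·10.2 + 0.69·7.8 = 8.544.
E[X²] = 0.31·104.4 + 0.69·121.68 = 116.323.
Var(X) = E[X²] − (E[X])² = 116.323 − 72.9999 = 43.3233.
SD(X) = √43.3233 = 6.58204.

6.5820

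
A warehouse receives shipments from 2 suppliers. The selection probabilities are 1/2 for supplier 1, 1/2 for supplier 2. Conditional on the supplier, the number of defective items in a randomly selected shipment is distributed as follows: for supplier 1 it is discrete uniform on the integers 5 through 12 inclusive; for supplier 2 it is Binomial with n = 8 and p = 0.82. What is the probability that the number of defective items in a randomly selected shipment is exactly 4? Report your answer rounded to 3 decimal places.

0.017

Conditional on each supplier, P(X = 4): 1: 0; 2: 0.0332234.
By total probability, P(X = 4) = 0.5·0 + 0.5·0.0332234 = 0.0166117.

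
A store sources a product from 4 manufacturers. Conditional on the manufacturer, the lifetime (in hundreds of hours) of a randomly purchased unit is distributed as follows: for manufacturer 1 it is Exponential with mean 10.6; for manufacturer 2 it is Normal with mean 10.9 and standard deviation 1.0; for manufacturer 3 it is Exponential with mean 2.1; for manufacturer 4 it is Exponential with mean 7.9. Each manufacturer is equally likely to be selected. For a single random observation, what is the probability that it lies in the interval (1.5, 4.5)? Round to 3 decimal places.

Conditional on each manufacturer, P(1.5 < X < 4.5): 1: 0.213969; 2: 7.76885e-11; 3: 0.372222; 4: 0.261324.
By total probability, P(1.5 < X < 4.5) = 0.25·0.213969 + 0.25·7.76885e-11 + 0.25·0.372222 + 0.25·0.261324 = 0.211879.

0.212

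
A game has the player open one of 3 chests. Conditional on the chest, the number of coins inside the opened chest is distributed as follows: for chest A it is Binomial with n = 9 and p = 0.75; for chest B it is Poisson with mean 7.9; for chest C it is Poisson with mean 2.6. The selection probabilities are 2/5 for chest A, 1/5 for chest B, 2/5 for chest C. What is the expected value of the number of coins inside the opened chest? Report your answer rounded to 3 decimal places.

5.320

Component means — A: 6.75; B: 7.9; C: 2.6.
E[X] = 0.4·6.75 + 0.2·7.9 + 0.4·2.6 = 5.32.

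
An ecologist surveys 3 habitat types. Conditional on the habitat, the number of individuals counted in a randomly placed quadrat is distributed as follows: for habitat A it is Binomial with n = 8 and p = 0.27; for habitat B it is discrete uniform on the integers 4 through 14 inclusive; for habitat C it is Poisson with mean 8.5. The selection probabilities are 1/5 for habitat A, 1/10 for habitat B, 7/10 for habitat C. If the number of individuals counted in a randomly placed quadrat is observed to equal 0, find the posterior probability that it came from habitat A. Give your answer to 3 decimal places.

Likelihoods P(X=0 | ·): A: 0.080646; B: 0; C: 0.000203468.
Posterior ∝ prior × likelihood. Numerator for A: 0.2·0.080646 = 0.0161292.
Normalizing constant: 0.2·0.080646 + 0.1·0 + 0.7·0.000203468 = 0.0162716.
P(A | observation) = 0.0161292 / 0.0162716 = 0.991247.

0.991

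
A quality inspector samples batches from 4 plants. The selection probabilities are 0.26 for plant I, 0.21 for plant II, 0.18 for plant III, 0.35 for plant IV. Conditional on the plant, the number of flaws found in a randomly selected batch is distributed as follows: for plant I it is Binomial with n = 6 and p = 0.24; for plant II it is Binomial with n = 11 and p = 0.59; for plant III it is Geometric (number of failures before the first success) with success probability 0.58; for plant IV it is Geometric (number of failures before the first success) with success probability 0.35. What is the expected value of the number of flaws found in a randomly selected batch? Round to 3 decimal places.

Component means — I: 1.44; II: 6.49; III: 0.724138; IV: 1.85714.
E[X] = 0.26·1.44 + 0.21·6.49 + 0.18·0.724138 + 0.35·1.85714 = 2.51764.

2.518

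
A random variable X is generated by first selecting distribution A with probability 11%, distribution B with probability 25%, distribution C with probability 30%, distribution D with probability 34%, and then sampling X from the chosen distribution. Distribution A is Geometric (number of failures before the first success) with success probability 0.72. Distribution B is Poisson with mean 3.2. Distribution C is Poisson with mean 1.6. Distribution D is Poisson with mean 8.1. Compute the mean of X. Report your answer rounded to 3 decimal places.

Component means — A: 0.388889; B: 3.2; C: 1.6; D: 8.1.
E[X] = 0.11·0.388889 + 0.25·3.2 + 0.3·1.6 + 0.34·8.1 = 4.07678.

4.077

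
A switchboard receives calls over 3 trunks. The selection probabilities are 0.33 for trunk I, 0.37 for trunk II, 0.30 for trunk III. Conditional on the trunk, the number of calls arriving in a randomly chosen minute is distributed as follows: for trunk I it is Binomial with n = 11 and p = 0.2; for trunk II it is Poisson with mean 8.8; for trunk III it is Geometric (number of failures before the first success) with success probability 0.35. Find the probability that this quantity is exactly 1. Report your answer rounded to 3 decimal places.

Conditional on each trunk, P(X = 1): I: 0.236223; II: 0.00132645; III: 0.2275.
By total probability, P(X = 1) = 0.33·0.236223 + 0.37·0.00132645 + 0.3·0.2275 = 0.146694.

0.147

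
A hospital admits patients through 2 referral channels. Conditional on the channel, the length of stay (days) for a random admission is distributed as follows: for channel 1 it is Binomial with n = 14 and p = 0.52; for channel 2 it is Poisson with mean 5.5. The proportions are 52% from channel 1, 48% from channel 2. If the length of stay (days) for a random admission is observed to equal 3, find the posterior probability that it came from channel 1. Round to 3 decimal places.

0.132

Likelihoods P(X=3 | ·): 1: 0.0159502; 2: 0.113323.
Posterior ∝ prior × likelihood. Numerator for 1: 0.52·0.0159502 = 0.00829408.
Normalizing constant: 0.52·0.0159502 + 0.48·0.113323 = 0.062689.
P(1 | observation) = 0.00829408 / 0.062689 = 0.132305.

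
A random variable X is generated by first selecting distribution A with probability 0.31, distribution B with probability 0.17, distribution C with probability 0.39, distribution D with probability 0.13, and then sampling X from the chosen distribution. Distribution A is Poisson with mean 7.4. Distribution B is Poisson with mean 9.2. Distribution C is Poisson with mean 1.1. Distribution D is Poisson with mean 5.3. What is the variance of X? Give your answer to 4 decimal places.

15.7034

Per component, A: μ=7.4, E[X²]=62.16; B: μ=9.2, E[X²]=93.84; C: μ=1.1, E[X²]=2.31; D: μ=5.3, E[X²]=33.39.
E[X] = 0.31·7.4 + 0.17·9.2 + 0.39·1.1 + 0.13·5.3 = 4.976.
E[X²] = 0.31·62.16 + 0.17·93.84 + 0.39·2.31 + 0.13·33.39 = 40.464.
Var(X) = E[X²] − (E[X])² = 40.464 − 24.7606 = 15.7034.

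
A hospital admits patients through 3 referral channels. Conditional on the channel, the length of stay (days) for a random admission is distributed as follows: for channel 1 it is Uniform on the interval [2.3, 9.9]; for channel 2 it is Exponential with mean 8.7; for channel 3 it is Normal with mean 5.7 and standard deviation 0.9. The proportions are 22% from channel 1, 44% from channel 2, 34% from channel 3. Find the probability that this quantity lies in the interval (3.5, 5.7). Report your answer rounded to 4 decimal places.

0.2970

Conditional on each channel, P(3.5 < X < 5.7): 1: 0.289474; 2: 0.149428; 3: 0.492746.
By total probability, P(3.5 < X < 5.7) = 0.22·0.289474 + 0.44·0.149428 + 0.34·0.492746 = 0.296966.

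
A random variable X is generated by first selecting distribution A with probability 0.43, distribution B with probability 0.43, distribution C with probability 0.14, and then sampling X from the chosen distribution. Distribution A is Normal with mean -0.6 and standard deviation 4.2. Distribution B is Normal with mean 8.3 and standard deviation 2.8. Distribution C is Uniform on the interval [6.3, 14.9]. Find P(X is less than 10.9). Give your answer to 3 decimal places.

0.858

Conditional on each component, P(X < 10.9): A: 0.99691; B: 0.823444; C: 0.534884.
By total probability, P(X < 10.9) = 0.43·0.99691 + 0.43·0.823444 + 0.14·0.534884 = 0.857636.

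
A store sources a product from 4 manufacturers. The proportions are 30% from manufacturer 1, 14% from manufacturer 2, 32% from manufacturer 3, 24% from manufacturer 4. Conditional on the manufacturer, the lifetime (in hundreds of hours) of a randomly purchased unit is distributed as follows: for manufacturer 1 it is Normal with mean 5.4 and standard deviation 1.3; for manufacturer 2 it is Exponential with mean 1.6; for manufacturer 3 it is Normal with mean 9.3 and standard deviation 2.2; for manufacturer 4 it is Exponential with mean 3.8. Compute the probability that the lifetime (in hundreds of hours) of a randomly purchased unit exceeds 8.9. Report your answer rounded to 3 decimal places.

0.208

Conditional on each manufacturer, P(X > 8.9): 1: 0.00354797; 2: 0.00383917; 3: 0.572137; 4: 0.0961251.
By total probability, P(X > 8.9) = 0.3·0.00354797 + 0.14·0.00383917 + 0.32·0.572137 + 0.24·0.0961251 = 0.207756.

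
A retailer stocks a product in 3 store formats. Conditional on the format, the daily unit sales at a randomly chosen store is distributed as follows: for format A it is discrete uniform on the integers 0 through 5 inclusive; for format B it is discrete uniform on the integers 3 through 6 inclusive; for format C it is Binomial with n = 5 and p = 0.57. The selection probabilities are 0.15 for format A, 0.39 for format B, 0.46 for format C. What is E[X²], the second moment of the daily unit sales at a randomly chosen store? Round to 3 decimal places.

For each component E[X²] = Var + (mean)², giving A: 9.16667; B: 21.5; C: 9.348.
Overall E[X²] = 0.15·9.16667 + 0.39·21.5 + 0.46·9.348 = 14.0601.

14.060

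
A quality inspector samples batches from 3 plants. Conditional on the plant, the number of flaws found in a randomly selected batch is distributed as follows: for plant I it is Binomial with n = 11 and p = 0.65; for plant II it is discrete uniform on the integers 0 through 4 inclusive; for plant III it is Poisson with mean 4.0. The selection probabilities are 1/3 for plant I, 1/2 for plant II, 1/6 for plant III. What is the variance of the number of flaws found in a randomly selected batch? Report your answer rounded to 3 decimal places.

7.806

Per component, I: μ=7.15, E[X²]=53.625; II: μ=2, E[X²]=6; III: μ=4, E[X²]=20.
E[X] = 0.333333·7.15 + 0.5·2 + 0.166667·4 = 4.05.
E[X²] = 0.333333·53.625 + 0.5·6 + 0.166667·20 = 24.2083.
Var(X) = E[X²] − (E[X])² = 24.2083 − 16.4025 = 7.80583.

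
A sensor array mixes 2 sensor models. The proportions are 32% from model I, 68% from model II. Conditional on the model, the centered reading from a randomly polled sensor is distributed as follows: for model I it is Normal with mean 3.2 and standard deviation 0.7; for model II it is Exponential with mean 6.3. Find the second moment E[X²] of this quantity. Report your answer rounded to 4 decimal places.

57.4120

For each component E[X²] = Var + (mean)², giving I: 10.73; II: 79.38.
Overall E[X²] = 0.32·10.73 + 0.68·79.38 = 57.412.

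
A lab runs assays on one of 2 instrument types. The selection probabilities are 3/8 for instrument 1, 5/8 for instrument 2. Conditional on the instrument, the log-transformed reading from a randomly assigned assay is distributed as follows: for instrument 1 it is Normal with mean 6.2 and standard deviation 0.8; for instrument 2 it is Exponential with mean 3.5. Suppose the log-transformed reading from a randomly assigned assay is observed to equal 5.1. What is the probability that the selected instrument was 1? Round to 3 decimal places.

0.636

Likelihoods f(5.1 | ·): 1: 0.193765; 2: 0.0665431.
Posterior ∝ prior × likelihood. Numerator for 1: 0.375·0.193765 = 0.072662.
Normalizing constant: 0.375·0.193765 + 0.625·0.0665431 = 0.114251.
P(1 | observation) = 0.072662 / 0.114251 = 0.635983.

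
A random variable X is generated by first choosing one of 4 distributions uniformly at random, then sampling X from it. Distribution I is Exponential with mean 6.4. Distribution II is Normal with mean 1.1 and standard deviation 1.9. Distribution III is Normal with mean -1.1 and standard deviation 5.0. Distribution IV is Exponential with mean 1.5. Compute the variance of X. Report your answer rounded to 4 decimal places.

Per component, I: μ=6.4, E[X²]=81.92; II: μ=1.1, E[X²]=4.82; III: μ=-1.1, E[X²]=26.21; IV: μ=1.5, E[X²]=4.5.
E[X] = 0.25·6.4 + 0.25·1.1 + 0.25·-1.1 + 0.25·1.5 = 1.975.
E[X²] = 0.25·81.92 + 0.25·4.82 + 0.25·26.21 + 0.25·4.5 = 29.3625.
Var(X) = E[X²] − (E[X])² = 29.3625 − 3.90063 = 25.4619.

25.4619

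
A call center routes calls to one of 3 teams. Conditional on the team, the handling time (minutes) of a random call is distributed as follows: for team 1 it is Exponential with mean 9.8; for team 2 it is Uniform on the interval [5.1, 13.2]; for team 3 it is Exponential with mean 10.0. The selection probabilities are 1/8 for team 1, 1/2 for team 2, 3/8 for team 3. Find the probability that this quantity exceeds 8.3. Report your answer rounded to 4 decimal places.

0.5196

Conditional on each team, P(X > 8.3): 1: 0.428725; 2: 0.604938; 3: 0.436049.
By total probability, P(X > 8.3) = 0.125·0.428725 + 0.5·0.604938 + 0.375·0.436049 = 0.519578.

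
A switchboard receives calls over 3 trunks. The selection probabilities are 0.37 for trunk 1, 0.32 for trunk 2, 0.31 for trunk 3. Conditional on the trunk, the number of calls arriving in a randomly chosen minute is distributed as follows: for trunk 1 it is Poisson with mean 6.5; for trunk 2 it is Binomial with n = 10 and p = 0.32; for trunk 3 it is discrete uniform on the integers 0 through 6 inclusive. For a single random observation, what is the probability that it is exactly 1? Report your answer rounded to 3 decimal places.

Conditional on each trunk, P(X = 1): 1: 0.00977235; 2: 0.0994787; 3: 0.142857.
By total probability, P(X = 1) = 0.37·0.00977235 + 0.32·0.0994787 + 0.31·0.142857 = 0.0797347.

0.080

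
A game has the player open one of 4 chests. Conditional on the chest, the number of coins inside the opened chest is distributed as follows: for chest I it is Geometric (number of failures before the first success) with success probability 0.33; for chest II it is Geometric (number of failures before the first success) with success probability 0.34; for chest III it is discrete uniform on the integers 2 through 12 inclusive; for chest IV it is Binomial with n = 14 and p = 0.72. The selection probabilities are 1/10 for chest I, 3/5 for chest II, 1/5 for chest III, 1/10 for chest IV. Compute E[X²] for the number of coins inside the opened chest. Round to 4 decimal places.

For each component E[X²] = Var + (mean)², giving I: 10.2746; II: 9.47751; III: 59; IV: 104.429.
Overall E[X²] = 0.1·10.2746 + 0.6·9.47751 + 0.2·59 + 0.1·104.429 = 28.9568.

28.9568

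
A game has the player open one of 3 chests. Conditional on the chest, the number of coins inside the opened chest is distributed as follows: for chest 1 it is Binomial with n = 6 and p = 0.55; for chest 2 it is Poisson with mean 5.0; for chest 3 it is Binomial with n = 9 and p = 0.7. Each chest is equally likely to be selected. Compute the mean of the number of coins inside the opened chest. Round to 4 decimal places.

Component means — 1: 3.3; 2: 5; 3: 6.3.
E[X] = 0.333333·3.3 + 0.333333·5 + 0.333333·6.3 = 4.86667.

4.8667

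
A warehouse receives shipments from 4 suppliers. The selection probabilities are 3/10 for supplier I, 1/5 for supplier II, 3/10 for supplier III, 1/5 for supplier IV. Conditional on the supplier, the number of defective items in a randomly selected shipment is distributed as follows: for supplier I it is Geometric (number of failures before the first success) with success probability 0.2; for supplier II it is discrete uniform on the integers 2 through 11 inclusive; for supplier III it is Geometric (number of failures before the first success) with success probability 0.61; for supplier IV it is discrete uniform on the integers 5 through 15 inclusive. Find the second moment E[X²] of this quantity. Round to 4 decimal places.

43.3371

For each component E[X²] = Var + (mean)², giving I: 36; II: 50.5; III: 1.45687; IV: 110.
Overall E[X²] = 0.3·36 + 0.2·50.5 + 0.3·1.45687 + 0.2·110 = 43.3371.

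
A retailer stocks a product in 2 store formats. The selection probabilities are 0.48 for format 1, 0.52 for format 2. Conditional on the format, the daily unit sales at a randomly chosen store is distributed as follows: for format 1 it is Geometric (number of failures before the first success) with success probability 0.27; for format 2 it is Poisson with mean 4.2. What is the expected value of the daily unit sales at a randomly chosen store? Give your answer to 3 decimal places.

3.482

Component means — 1: 2.7037; 2: 4.2.
E[X] = 0.48·2.7037 + 0.52·4.2 = 3.48178.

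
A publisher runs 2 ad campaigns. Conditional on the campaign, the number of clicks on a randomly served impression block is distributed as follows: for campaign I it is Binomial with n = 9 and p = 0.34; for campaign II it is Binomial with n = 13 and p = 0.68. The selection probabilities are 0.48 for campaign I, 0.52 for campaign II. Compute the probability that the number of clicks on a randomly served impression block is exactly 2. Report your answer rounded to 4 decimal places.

0.1090

Conditional on each campaign, P(X = 2): I: 0.227022; II: 0.000129946.
By total probability, P(X = 2) = 0.48·0.227022 + 0.52·0.000129946 = 0.109038.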